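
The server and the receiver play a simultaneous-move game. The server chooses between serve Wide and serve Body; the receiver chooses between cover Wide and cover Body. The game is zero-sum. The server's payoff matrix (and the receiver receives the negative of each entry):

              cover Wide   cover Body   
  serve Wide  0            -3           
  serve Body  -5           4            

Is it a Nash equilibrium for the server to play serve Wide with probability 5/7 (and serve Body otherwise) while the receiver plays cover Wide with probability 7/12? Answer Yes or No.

Given the server's mix p = 5/7, the receiver's payoff from cover Wide is 10/7 but from cover Body is 1. The receiver strictly prefers cover Wide, so the receiver would not mix.
So the proposed profile is not a Nash equilibrium.

No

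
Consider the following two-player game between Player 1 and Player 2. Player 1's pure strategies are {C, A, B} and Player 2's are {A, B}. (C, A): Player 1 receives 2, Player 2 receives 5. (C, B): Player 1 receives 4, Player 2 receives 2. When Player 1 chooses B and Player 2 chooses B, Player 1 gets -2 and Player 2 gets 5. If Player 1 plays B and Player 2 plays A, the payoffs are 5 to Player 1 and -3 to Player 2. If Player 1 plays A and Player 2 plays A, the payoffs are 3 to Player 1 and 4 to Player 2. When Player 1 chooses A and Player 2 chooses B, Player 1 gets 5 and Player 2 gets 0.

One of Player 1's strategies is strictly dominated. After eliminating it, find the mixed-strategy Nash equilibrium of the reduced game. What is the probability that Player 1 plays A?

p = 2/3

Player 1's strategy C is strictly dominated by A: 3 > 2 and 5 > 4. Eliminate C.
Player 2's indifference between A and B determines Player 1's mixing probability p:
  Player 2's payoff from A: p·4 + (1−p)·(-3) = 7p - 3
  Player 2's payoff from B: p·0 + (1−p)·5 = -5p + 5
  7p - 3 = -5p + 5  ⇒  12p = 8  ⇒  p = 2/3.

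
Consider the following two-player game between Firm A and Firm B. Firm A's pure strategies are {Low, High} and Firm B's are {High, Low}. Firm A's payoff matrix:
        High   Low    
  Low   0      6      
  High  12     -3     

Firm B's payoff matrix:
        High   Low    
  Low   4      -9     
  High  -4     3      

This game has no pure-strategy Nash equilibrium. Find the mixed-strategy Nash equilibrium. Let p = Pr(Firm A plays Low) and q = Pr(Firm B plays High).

p = 7/20, q = 3/7

Firm A's mix must leave Firm B indifferent between High and Low.
  Firm B's payoff from High: p·4 + (1−p)·(-4) = 8p - 4
  Firm B's payoff from Low: p·(-9) + (1−p)·3 = -12p + 3
  8p - 4 = -12p + 3  ⇒  20p = 7  ⇒  p = 7/20.
Firm A's indifference between Low and High determines Firm B's mixing probability q:
  Firm A's payoff to Low: q·0 + (1−q)·6 = -6q + 6
  Firm A's payoff to High: q·12 + (1−q)·(-3) = 15q - 3
  -6q + 6 = 15q - 3  ⇒  -21q = -9  ⇒  q = 3/7.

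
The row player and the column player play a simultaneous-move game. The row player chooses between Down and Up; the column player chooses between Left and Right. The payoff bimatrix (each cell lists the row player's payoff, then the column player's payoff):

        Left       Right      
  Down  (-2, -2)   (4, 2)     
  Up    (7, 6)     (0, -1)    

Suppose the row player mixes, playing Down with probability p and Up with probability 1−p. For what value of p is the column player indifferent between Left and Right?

In a mixed equilibrium the column player is indifferent between Left and Right; this condition fixes p.
  the column player's expected payoff from Left: p·(-2) + (1−p)·6 = -8p + 6
  the column player's expected payoff from Right: p·2 + (1−p)·(-1) = 3p - 1
  -8p + 6 = 3p - 1  ⇒  -11p = -7  ⇒  p = 7/11.

p = 7/11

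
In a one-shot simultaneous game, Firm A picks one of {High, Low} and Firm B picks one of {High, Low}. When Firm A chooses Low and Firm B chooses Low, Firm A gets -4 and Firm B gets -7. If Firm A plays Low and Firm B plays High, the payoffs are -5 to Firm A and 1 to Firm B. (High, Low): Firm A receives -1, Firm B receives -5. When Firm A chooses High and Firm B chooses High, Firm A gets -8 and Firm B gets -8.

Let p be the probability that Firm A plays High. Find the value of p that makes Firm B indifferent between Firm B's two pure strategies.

p = 8/11

In a mixed equilibrium Firm B is indifferent between High and Low; this condition fixes p.
  Firm B's payoff to High: p·(-8) + (1−p)·1 = -9p + 1
  Firm B's payoff to Low: p·(-5) + (1−p)·(-7) = 2p - 7
  -9p + 1 = 2p - 7  ⇒  -11p = -8  ⇒  p = 8/11.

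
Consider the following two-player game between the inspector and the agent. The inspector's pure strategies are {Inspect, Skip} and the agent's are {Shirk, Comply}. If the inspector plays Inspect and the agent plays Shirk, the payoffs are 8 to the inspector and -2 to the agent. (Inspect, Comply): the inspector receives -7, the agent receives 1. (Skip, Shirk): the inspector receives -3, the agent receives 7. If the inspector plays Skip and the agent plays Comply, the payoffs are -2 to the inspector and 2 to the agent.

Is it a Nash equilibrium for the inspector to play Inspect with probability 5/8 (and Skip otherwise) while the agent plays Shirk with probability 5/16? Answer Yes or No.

Check the agent's indifference given the inspector's mix p = 5/8:
  payoff from Shirk = 11/8; payoff from Comply = 11/8 — equal.
Check the inspector's indifference given the agent's mix q = 5/16:
  payoff from Inspect = -37/16; payoff from Skip = -37/16 — equal.
Both players are indifferent, so neither can profitably deviate.

Yes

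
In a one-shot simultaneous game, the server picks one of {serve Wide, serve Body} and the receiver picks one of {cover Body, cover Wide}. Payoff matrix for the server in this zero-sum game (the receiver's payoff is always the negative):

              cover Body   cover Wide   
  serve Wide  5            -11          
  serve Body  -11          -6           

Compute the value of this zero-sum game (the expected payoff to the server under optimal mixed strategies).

Set the server's expected payoff from serve Wide equal to that from serve Body:
  the server's payoff to serve Wide: q·5 + (1−q)·(-11) = 16q - 11
  the server's payoff to serve Body: q·(-11) + (1−q)·(-6) = -5q - 6
  16q - 11 = -5q - 6  ⇒  21q = 5  ⇒  q = 5/21.
The value is the server's expected payoff against this mix (using serve Wide): (5/21)·5 + (16/21)·(-11) = -151/21.

v = -151/21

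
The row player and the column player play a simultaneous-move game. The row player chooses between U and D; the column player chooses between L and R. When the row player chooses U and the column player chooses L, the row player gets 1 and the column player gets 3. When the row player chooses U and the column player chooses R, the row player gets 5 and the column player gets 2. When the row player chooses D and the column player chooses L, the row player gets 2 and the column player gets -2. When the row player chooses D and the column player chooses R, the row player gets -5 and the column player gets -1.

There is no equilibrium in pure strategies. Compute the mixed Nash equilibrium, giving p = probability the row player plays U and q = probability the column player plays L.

p = 1/2, q = 10/11

For the column player to be willing to mix, the column player must be indifferent between L and R, which pins down the row player's mix.
  the column player's payoff from L: p·3 + (1−p)·(-2) = 5p - 2
  the column player's payoff from R: p·2 + (1−p)·(-1) = 3p - 1
  5p - 2 = 3p - 1  ⇒  2p = 1  ⇒  p = 1/2.
The row player's indifference between U and D determines the column player's mixing probability q:
  the row player's payoff from U: q·1 + (1−q)·5 = -4q + 5
  the row player's payoff from D: q·2 + (1−q)·(-5) = 7q - 5
  -4q + 5 = 7q - 5  ⇒  -11q = -10  ⇒  q = 10/11.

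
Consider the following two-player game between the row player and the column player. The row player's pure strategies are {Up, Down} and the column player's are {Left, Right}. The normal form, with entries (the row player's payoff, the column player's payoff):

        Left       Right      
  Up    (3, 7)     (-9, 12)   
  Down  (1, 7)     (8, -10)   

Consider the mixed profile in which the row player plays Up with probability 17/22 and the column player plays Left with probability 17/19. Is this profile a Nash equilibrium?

Check the column player's indifference given the row player's mix p = 17/22:
  payoff from Left = 7; payoff from Right = 7 — equal.
Check the row player's indifference given the column player's mix q = 17/19:
  payoff from Up = 33/19; payoff from Down = 33/19 — equal.
Both players are indifferent, so neither can profitably deviate.

Yes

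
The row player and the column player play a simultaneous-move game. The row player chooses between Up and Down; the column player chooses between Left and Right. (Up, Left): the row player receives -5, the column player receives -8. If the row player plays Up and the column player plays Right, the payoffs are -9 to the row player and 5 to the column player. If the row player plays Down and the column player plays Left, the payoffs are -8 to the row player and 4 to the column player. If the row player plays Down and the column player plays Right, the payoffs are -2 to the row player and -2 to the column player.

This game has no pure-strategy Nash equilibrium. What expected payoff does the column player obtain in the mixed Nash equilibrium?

4/19

In a mixed equilibrium the column player is indifferent between Left and Right; this condition fixes p.
  the column player's payoff from Left: p·(-8) + (1−p)·4 = -12p + 4
  the column player's payoff from Right: p·5 + (1−p)·(-2) = 7p - 2
  -12p + 4 = 7p - 2  ⇒  -19p = -6  ⇒  p = 6/19.
At equilibrium the column player is indifferent across columns, so the column player's payoff equals the payoff from Left: (6/19)·(-8) + (13/19)·4 = 4/19.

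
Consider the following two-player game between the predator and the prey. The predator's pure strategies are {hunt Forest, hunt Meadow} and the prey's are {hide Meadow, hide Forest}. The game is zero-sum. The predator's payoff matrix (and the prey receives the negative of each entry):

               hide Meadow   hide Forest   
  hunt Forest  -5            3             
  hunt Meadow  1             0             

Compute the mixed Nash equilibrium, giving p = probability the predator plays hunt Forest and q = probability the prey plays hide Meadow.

p = 1/9, q = 1/3

Set the prey's expected payoff from hide Meadow equal to that from hide Forest:
  the prey's expected payoff from hide Meadow: p·5 + (1−p)·(-1) = 6p - 1
  the prey's expected payoff from hide Forest: p·(-3) + (1−p)·0 = -3p
  6p - 1 = -3p  ⇒  9p = 1  ⇒  p = 1/9.
For the predator to be willing to mix, the predator must be indifferent between hunt Forest and hunt Meadow, which pins down the prey's mix.
  the predator's payoff to hunt Forest: q·(-5) + (1−q)·3 = -8q + 3
  the predator's payoff to hunt Meadow: q·1 + (1−q)·0 = q
  -8q + 3 = q  ⇒  -9q = -3  ⇒  q = 1/3.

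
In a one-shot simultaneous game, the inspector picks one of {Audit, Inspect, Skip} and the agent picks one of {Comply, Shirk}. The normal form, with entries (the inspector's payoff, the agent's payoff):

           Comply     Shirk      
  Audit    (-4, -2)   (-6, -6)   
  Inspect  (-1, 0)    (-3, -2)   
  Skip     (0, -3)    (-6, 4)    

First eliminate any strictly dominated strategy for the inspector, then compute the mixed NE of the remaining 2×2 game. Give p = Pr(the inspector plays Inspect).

p = 7/9

The inspector's strategy Audit is strictly dominated by Inspect: -1 > -4 and -3 > -6. Eliminate Audit.
The inspector's mix must leave the agent indifferent between Comply and Shirk.
  the agent's payoff from Comply: p·0 + (1−p)·(-3) = 3p - 3
  the agent's payoff from Shirk: p·(-2) + (1−p)·4 = -6p + 4
  3p - 3 = -6p + 4  ⇒  9p = 7  ⇒  p = 7/9.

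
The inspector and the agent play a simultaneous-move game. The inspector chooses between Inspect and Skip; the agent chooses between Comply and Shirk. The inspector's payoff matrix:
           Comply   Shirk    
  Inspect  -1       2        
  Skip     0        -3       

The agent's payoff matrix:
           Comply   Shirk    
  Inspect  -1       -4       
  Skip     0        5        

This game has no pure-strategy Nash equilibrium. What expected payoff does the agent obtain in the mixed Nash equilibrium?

The inspector's mix must leave the agent indifferent between Comply and Shirk.
  the agent's payoff to Comply: p·(-1) + (1−p)·0 = -p
  the agent's payoff to Shirk: p·(-4) + (1−p)·5 = -9p + 5
  -p = -9p + 5  ⇒  8p = 5  ⇒  p = 5/8.
At equilibrium the agent is indifferent across columns, so the agent's payoff equals the payoff from Comply: (5/8)·(-1) + (3/8)·0 = -5/8.

-5/8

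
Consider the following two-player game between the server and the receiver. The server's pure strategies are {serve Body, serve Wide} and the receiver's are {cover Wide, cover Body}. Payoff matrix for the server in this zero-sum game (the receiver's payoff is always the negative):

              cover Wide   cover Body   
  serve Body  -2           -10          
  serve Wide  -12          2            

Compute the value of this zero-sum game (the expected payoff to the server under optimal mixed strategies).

v = -62/11

The server's indifference between serve Body and serve Wide determines the receiver's mixing probability q:
  the server's payoff from serve Body: q·(-2) + (1−q)·(-10) = 8q - 10
  the server's payoff from serve Wide: q·(-12) + (1−q)·2 = -14q + 2
  8q - 10 = -14q + 2  ⇒  22q = 12  ⇒  q = 6/11.
The value is the server's expected payoff against this mix (using serve Body): (6/11)·(-2) + (5/11)·(-10) = -62/11.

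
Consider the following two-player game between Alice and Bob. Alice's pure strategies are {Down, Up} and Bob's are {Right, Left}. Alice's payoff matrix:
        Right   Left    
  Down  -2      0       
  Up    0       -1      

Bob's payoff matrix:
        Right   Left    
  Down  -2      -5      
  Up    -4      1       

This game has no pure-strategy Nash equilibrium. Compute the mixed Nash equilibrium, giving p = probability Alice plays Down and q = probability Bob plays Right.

p = 5/8, q = 1/3

In a mixed equilibrium Bob is indifferent between Right and Left; this condition fixes p.
  Bob's payoff from Right: p·(-2) + (1−p)·(-4) = 2p - 4
  Bob's payoff from Left: p·(-5) + (1−p)·1 = -6p + 1
  2p - 4 = -6p + 1  ⇒  8p = 5  ⇒  p = 5/8.
Alice's indifference between Down and Up determines Bob's mixing probability q:
  Alice's payoff to Down: q·(-2) + (1−q)·0 = -2q
  Alice's payoff to Up: q·0 + (1−q)·(-1) = q - 1
  -2q = q - 1  ⇒  -3q = -1  ⇒  q = 1/3.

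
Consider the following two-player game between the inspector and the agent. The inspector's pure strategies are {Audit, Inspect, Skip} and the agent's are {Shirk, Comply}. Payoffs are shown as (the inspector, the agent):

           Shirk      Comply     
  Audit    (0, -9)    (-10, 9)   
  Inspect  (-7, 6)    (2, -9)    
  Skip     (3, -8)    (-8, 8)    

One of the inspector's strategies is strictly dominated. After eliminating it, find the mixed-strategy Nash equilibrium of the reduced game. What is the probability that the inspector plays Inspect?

p = 16/31

The inspector's strategy Audit is strictly dominated by Skip: 3 > 0 and -8 > -10. Eliminate Audit.
The agent's indifference between Shirk and Comply determines the inspector's mixing probability p:
  the agent's payoff from Shirk: p·6 + (1−p)·(-8) = 14p - 8
  the agent's payoff from Comply: p·(-9) + (1−p)·8 = -17p + 8
  14p - 8 = -17p + 8  ⇒  31p = 16  ⇒  p = 16/31.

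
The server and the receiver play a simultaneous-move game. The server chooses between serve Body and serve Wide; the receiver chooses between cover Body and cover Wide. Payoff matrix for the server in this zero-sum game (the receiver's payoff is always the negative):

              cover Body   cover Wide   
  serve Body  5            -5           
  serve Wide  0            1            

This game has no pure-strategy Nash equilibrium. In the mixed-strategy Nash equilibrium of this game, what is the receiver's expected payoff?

For the receiver to be willing to mix, the receiver must be indifferent between cover Body and cover Wide, which pins down the server's mix.
  the receiver's expected payoff from cover Body: p·(-5) + (1−p)·0 = -5p
  the receiver's expected payoff from cover Wide: p·5 + (1−p)·(-1) = 6p - 1
  -5p = 6p - 1  ⇒  -11p = -1  ⇒  p = 1/11.
At equilibrium the receiver is indifferent across columns, so the receiver's payoff equals the payoff from cover Body: (1/11)·(-5) + (10/11)·0 = -5/11.

-5/11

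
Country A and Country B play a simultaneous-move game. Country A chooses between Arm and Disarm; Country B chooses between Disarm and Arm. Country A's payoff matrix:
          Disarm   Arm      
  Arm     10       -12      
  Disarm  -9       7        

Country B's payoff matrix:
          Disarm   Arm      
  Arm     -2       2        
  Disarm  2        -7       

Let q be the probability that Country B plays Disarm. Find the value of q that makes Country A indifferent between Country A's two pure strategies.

In a mixed equilibrium Country A is indifferent between Arm and Disarm; this condition fixes q.
  Country A's payoff to Arm: q·10 + (1−q)·(-12) = 22q - 12
  Country A's payoff to Disarm: q·(-9) + (1−q)·7 = -16q + 7
  22q - 12 = -16q + 7  ⇒  38q = 19  ⇒  q = 1/2.

q = 1/2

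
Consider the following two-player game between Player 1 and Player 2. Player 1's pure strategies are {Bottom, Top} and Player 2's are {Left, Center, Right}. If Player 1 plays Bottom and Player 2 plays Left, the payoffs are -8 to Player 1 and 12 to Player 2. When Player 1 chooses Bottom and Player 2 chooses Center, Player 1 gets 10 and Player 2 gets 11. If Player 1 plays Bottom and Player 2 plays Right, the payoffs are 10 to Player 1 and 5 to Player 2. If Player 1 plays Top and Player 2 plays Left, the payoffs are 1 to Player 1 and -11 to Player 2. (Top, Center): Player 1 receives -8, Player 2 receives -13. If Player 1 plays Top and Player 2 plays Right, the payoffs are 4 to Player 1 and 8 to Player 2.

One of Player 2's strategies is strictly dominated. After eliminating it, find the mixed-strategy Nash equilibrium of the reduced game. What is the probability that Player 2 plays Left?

q = 2/5

Player 2's strategy Center is strictly dominated by Left: 12 > 11 and -11 > -13. Eliminate Center.
For Player 1 to be willing to mix, Player 1 must be indifferent between Bottom and Top, which pins down Player 2's mix.
  Player 1's payoff to Bottom: q·(-8) + (1−q)·10 = -18q + 10
  Player 1's payoff to Top: q·1 + (1−q)·4 = -3q + 4
  -18q + 10 = -3q + 4  ⇒  -15q = -6  ⇒  q = 2/5.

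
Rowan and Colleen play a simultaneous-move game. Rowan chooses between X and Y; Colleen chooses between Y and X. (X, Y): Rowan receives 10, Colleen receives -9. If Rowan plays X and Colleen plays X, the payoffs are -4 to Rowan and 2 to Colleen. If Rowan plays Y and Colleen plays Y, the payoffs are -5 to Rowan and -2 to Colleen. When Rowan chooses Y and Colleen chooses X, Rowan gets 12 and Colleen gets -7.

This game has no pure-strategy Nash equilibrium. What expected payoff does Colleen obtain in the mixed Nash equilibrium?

-67/16

Colleen's indifference between Y and X determines Rowan's mixing probability p:
  Colleen's payoff from Y: p·(-9) + (1−p)·(-2) = -7p - 2
  Colleen's payoff from X: p·2 + (1−p)·(-7) = 9p - 7
  -7p - 2 = 9p - 7  ⇒  -16p = -5  ⇒  p = 5/16.
At equilibrium Colleen is indifferent across columns, so Colleen's payoff equals the payoff from Y: (5/16)·(-9) + (11/16)·(-2) = -67/16.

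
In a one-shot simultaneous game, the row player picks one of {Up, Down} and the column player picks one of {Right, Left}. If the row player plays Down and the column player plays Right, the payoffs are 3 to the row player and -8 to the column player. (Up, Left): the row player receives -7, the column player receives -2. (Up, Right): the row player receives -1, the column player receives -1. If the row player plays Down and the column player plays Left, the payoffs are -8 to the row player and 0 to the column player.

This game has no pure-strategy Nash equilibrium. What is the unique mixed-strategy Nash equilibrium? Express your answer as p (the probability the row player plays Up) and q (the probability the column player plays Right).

Set the column player's expected payoff from Right equal to that from Left:
  the column player's payoff from Right: p·(-1) + (1−p)·(-8) = 7p - 8
  the column player's payoff from Left: p·(-2) + (1−p)·0 = -2p
  7p - 8 = -2p  ⇒  9p = 8  ⇒  p = 8/9.
The row player's indifference between Up and Down determines the column player's mixing probability q:
  the row player's expected payoff from Up: q·(-1) + (1−q)·(-7) = 6q - 7
  the row player's expected payoff from Down: q·3 + (1−q)·(-8) = 11q - 8
  6q - 7 = 11q - 8  ⇒  -5q = -1  ⇒  q = 1/5.

p = 8/9, q = 1/5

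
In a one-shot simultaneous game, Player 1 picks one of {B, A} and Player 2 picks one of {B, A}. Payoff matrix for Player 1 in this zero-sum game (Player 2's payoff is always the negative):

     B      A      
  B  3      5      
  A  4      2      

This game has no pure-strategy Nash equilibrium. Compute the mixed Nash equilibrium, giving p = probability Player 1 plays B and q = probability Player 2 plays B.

Set Player 2's expected payoff from B equal to that from A:
  Player 2's payoff from B: p·(-3) + (1−p)·(-4) = p - 4
  Player 2's payoff from A: p·(-5) + (1−p)·(-2) = -3p - 2
  p - 4 = -3p - 2  ⇒  4p = 2  ⇒  p = 1/2.
In a mixed equilibrium Player 1 is indifferent between B and A; this condition fixes q.
  Player 1's expected payoff from B: q·3 + (1−q)·5 = -2q + 5
  Player 1's expected payoff from A: q·4 + (1−q)·2 = 2q + 2
  -2q + 5 = 2q + 2  ⇒  -4q = -3  ⇒  q = 3/4.

p = 1/2, q = 3/4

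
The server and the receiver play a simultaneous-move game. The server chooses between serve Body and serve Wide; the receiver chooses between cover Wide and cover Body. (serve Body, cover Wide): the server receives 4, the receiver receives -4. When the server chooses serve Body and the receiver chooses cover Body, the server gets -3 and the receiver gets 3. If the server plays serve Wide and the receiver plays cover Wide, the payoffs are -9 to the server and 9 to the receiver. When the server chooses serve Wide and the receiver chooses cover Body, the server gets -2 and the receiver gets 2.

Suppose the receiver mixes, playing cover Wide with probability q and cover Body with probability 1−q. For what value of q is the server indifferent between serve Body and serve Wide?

q = 1/14

In a mixed equilibrium the server is indifferent between serve Body and serve Wide; this condition fixes q.
  the server's payoff to serve Body: q·4 + (1−q)·(-3) = 7q - 3
  the server's payoff to serve Wide: q·(-9) + (1−q)·(-2) = -7q - 2
  7q - 3 = -7q - 2  ⇒  14q = 1  ⇒  q = 1/14.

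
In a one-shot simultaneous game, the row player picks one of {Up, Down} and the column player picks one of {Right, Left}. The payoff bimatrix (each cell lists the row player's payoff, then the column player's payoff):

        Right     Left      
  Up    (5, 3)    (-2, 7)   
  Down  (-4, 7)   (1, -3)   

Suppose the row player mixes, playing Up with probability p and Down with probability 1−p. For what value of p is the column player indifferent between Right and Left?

In a mixed equilibrium the column player is indifferent between Right and Left; this condition fixes p.
  the column player's payoff from Right: p·3 + (1−p)·7 = -4p + 7
  the column player's payoff from Left: p·7 + (1−p)·(-3) = 10p - 3
  -4p + 7 = 10p - 3  ⇒  -14p = -10  ⇒  p = 5/7.

p = 5/7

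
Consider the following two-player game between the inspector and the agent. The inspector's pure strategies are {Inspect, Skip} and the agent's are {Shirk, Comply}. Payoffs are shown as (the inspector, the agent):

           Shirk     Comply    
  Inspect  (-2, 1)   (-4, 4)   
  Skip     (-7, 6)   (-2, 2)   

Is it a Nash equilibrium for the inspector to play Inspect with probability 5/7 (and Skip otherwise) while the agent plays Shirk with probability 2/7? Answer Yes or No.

Given the inspector's mix p = 5/7, the agent's payoff from Shirk is 17/7 but from Comply is 24/7. The agent strictly prefers Comply, so the agent would not mix.
So the proposed profile is not a Nash equilibrium.

No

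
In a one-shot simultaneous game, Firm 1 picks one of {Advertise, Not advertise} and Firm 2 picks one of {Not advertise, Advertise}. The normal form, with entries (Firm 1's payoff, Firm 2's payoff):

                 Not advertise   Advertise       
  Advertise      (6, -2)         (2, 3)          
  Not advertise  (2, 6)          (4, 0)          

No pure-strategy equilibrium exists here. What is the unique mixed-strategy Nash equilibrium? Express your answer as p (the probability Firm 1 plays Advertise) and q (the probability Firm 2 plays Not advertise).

In a mixed equilibrium Firm 2 is indifferent between Not advertise and Advertise; this condition fixes p.
  Firm 2's payoff from Not advertise: p·(-2) + (1−p)·6 = -8p + 6
  Firm 2's payoff from Advertise: p·3 + (1−p)·0 = 3p
  -8p + 6 = 3p  ⇒  -11p = -6  ⇒  p = 6/11.
Set Firm 1's expected payoff from Advertise equal to that from Not advertise:
  Firm 1's payoff to Advertise: q·6 + (1−q)·2 = 4q + 2
  Firm 1's payoff to Not advertise: q·2 + (1−q)·4 = -2q + 4
  4q + 2 = -2q + 4  ⇒  6q = 2  ⇒  q = 1/3.

p = 6/11, q = 1/3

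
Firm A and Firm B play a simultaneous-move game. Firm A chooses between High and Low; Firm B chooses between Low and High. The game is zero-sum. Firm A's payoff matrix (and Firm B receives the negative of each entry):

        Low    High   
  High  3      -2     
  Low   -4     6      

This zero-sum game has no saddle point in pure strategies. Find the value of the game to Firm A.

Set Firm A's expected payoff from High equal to that from Low:
  Firm A's payoff from High: q·3 + (1−q)·(-2) = 5q - 2
  Firm A's payoff from Low: q·(-4) + (1−q)·6 = -10q + 6
  5q - 2 = -10q + 6  ⇒  15q = 8  ⇒  q = 8/15.
The value is Firm A's expected payoff against this mix (using High): (8/15)·3 + (7/15)·(-2) = 2/3.

v = 2/3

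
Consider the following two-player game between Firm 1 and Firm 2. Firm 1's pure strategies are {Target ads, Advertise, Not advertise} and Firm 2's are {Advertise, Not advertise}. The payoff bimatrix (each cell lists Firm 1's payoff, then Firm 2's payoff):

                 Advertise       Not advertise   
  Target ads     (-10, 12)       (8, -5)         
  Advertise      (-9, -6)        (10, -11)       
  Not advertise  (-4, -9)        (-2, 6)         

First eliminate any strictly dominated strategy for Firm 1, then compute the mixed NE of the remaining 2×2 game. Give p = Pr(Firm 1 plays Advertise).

p = 3/4

Firm 1's strategy Target ads is strictly dominated by Advertise: -9 > -10 and 10 > 8. Eliminate Target ads.
In a mixed equilibrium Firm 2 is indifferent between Advertise and Not advertise; this condition fixes p.
  Firm 2's payoff from Advertise: p·(-6) + (1−p)·(-9) = 3p - 9
  Firm 2's payoff from Not advertise: p·(-11) + (1−p)·6 = -17p + 6
  3p - 9 = -17p + 6  ⇒  20p = 15  ⇒  p = 3/4.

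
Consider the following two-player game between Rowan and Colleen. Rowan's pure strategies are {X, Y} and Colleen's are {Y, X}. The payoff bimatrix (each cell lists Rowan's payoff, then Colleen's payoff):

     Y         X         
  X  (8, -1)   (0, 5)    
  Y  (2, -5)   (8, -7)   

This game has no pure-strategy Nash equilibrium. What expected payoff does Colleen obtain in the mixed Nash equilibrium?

Set Colleen's expected payoff from Y equal to that from X:
  Colleen's payoff to Y: p·(-1) + (1−p)·(-5) = 4p - 5
  Colleen's payoff to X: p·5 + (1−p)·(-7) = 12p - 7
  4p - 5 = 12p - 7  ⇒  -8p = -2  ⇒  p = 1/4.
At equilibrium Colleen is indifferent across columns, so Colleen's payoff equals the payoff from Y: (1/4)·(-1) + (3/4)·(-5) = -4.

-4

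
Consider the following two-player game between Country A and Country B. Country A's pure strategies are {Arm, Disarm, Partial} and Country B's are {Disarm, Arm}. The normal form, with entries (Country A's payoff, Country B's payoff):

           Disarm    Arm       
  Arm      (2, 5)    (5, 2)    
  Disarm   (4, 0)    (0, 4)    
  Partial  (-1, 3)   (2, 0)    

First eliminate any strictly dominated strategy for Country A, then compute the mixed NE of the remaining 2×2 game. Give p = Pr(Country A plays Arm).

p = 4/7

Country A's strategy Partial is strictly dominated by Arm: 2 > -1 and 5 > 2. Eliminate Partial.
Country B's indifference between Disarm and Arm determines Country A's mixing probability p:
  Country B's payoff to Disarm: p·5 + (1−p)·0 = 5p
  Country B's payoff to Arm: p·2 + (1−p)·4 = -2p + 4
  5p = -2p + 4  ⇒  7p = 4  ⇒  p = 4/7.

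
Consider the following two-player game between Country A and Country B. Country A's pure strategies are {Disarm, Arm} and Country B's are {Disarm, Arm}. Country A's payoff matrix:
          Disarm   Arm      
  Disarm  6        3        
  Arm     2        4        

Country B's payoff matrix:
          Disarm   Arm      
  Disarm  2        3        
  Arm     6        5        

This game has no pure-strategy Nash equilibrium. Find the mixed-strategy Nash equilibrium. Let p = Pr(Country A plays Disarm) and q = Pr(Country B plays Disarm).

p = 1/2, q = 1/5

Set Country B's expected payoff from Disarm equal to that from Arm:
  Country B's expected payoff from Disarm: p·2 + (1−p)·6 = -4p + 6
  Country B's expected payoff from Arm: p·3 + (1−p)·5 = -2p + 5
  -4p + 6 = -2p + 5  ⇒  -2p = -1  ⇒  p = 1/2.
For Country A to be willing to mix, Country A must be indifferent between Disarm and Arm, which pins down Country B's mix.
  Country A's payoff from Disarm: q·6 + (1−q)·3 = 3q + 3
  Country A's payoff from Arm: q·2 + (1−q)·4 = -2q + 4
  3q + 3 = -2q + 4  ⇒  5q = 1  ⇒  q = 1/5.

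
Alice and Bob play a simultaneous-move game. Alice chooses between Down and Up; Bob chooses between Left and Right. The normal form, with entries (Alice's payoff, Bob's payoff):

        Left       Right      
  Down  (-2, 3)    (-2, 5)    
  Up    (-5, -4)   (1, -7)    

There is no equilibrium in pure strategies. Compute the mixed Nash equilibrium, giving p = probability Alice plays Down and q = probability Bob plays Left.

p = 3/5, q = 1/2

For Bob to be willing to mix, Bob must be indifferent between Left and Right, which pins down Alice's mix.
  Bob's expected payoff from Left: p·3 + (1−p)·(-4) = 7p - 4
  Bob's expected payoff from Right: p·5 + (1−p)·(-7) = 12p - 7
  7p - 4 = 12p - 7  ⇒  -5p = -3  ⇒  p = 3/5.
In a mixed equilibrium Alice is indifferent between Down and Up; this condition fixes q.
  Alice's payoff to Down: q·(-2) + (1−q)·(-2) = -2
  Alice's payoff to Up: q·(-5) + (1−q)·1 = -6q + 1
  -2 = -6q + 1  ⇒  6q = 3  ⇒  q = 1/2.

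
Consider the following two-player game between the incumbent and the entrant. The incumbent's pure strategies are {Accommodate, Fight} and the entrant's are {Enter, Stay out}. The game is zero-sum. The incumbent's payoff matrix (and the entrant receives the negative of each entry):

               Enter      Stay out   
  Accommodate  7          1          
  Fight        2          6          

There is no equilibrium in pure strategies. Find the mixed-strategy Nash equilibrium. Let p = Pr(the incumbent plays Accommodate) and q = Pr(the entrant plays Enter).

p = 2/5, q = 1/2

The entrant's indifference between Enter and Stay out determines the incumbent's mixing probability p:
  the entrant's expected payoff from Enter: p·(-7) + (1−p)·(-2) = -5p - 2
  the entrant's expected payoff from Stay out: p·(-1) + (1−p)·(-6) = 5p - 6
  -5p - 2 = 5p - 6  ⇒  -10p = -4  ⇒  p = 2/5.
In a mixed equilibrium the incumbent is indifferent between Accommodate and Fight; this condition fixes q.
  the incumbent's expected payoff from Accommodate: q·7 + (1−q)·1 = 6q + 1
  the incumbent's expected payoff from Fight: q·2 + (1−q)·6 = -4q + 6
  6q + 1 = -4q + 6  ⇒  10q = 5  ⇒  q = 1/2.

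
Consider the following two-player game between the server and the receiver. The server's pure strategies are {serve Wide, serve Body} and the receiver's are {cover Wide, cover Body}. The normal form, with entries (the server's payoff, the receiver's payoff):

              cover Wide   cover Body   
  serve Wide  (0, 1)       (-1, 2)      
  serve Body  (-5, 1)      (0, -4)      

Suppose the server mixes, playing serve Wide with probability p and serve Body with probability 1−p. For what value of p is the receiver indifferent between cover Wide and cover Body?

The receiver's indifference between cover Wide and cover Body determines the server's mixing probability p:
  the receiver's payoff to cover Wide: p·1 + (1−p)·1 = 1
  the receiver's payoff to cover Body: p·2 + (1−p)·(-4) = 6p - 4
  1 = 6p - 4  ⇒  -6p = -5  ⇒  p = 5/6.

p = 5/6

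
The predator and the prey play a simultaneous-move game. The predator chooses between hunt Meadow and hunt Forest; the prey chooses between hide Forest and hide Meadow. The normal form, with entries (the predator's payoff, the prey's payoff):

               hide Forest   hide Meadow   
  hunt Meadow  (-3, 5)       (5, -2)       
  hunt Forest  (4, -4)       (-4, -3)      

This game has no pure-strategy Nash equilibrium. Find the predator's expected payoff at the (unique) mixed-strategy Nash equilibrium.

1/2

Set the predator's expected payoff from hunt Meadow equal to that from hunt Forest:
  the predator's payoff to hunt Meadow: q·(-3) + (1−q)·5 = -8q + 5
  the predator's payoff to hunt Forest: q·4 + (1−q)·(-4) = 8q - 4
  -8q + 5 = 8q - 4  ⇒  -16q = -9  ⇒  q = 9/16.
At equilibrium the predator is indifferent across rows, so the predator's payoff equals the payoff from hunt Meadow: (9/16)·(-3) + (7/16)·5 = 1/2.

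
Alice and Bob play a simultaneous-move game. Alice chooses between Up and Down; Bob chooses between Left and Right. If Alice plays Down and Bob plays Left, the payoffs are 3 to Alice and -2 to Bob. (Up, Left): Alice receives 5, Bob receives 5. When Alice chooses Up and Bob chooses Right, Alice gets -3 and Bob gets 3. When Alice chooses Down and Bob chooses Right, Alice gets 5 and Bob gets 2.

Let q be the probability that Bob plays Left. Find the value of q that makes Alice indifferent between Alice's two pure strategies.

q = 4/5

Set Alice's expected payoff from Up equal to that from Down:
  Alice's payoff from Up: q·5 + (1−q)·(-3) = 8q - 3
  Alice's payoff from Down: q·3 + (1−q)·5 = -2q + 5
  8q - 3 = -2q + 5  ⇒  10q = 8  ⇒  q = 4/5.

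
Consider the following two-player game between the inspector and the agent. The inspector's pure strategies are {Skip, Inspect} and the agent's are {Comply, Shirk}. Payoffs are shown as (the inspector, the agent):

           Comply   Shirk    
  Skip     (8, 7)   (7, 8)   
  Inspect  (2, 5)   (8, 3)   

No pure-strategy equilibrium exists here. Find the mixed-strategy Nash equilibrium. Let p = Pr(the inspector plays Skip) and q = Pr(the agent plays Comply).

The inspector's mix must leave the agent indifferent between Comply and Shirk.
  the agent's payoff to Comply: p·7 + (1−p)·5 = 2p + 5
  the agent's payoff to Shirk: p·8 + (1−p)·3 = 5p + 3
  2p + 5 = 5p + 3  ⇒  -3p = -2  ⇒  p = 2/3.
Set the inspector's expected payoff from Skip equal to that from Inspect:
  the inspector's payoff to Skip: q·8 + (1−q)·7 = q + 7
  the inspector's payoff to Inspect: q·2 + (1−q)·8 = -6q + 8
  q + 7 = -6q + 8  ⇒  7q = 1  ⇒  q = 1/7.

p = 2/3, q = 1/7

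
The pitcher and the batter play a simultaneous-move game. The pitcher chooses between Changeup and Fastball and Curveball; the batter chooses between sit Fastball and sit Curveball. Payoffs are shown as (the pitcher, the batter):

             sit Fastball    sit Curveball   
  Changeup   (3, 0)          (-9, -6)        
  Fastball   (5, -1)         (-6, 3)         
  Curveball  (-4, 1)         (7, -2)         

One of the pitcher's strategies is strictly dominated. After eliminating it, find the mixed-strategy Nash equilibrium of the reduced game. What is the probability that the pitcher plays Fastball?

The pitcher's strategy Changeup is strictly dominated by Fastball: 5 > 3 and -6 > -9. Eliminate Changeup.
In a mixed equilibrium the batter is indifferent between sit Fastball and sit Curveball; this condition fixes p.
  the batter's expected payoff from sit Fastball: p·(-1) + (1−p)·1 = -2p + 1
  the batter's expected payoff from sit Curveball: p·3 + (1−p)·(-2) = 5p - 2
  -2p + 1 = 5p - 2  ⇒  -7p = -3  ⇒  p = 3/7.

p = 3/7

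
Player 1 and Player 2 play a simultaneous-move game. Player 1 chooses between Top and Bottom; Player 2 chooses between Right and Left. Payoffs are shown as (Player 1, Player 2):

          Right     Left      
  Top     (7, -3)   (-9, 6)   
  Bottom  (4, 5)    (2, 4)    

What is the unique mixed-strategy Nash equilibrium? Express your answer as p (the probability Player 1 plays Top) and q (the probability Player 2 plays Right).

Player 1's mix must leave Player 2 indifferent between Right and Left.
  Player 2's expected payoff from Right: p·(-3) + (1−p)·5 = -8p + 5
  Player 2's expected payoff from Left: p·6 + (1−p)·4 = 2p + 4
  -8p + 5 = 2p + 4  ⇒  -10p = -1  ⇒  p = 1/10.
Set Player 1's expected payoff from Top equal to that from Bottom:
  Player 1's payoff to Top: q·7 + (1−q)·(-9) = 16q - 9
  Player 1's payoff to Bottom: q·4 + (1−q)·2 = 2q + 2
  16q - 9 = 2q + 2  ⇒  14q = 11  ⇒  q = 11/14.

p = 1/10, q = 11/14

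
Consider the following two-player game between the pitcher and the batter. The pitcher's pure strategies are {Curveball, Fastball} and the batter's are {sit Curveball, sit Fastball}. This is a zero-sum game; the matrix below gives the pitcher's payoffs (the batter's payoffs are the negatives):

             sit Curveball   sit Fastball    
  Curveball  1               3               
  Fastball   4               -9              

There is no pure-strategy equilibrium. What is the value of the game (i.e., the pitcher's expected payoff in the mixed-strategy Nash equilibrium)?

v = 7/5

For the pitcher to be willing to mix, the pitcher must be indifferent between Curveball and Fastball, which pins down the batter's mix.
  the pitcher's payoff from Curveball: q·1 + (1−q)·3 = -2q + 3
  the pitcher's payoff from Fastball: q·4 + (1−q)·(-9) = 13q - 9
  -2q + 3 = 13q - 9  ⇒  -15q = -12  ⇒  q = 4/5.
The value is the pitcher's expected payoff against this mix (using Curveball): (4/5)·1 + (1/5)·3 = 7/5.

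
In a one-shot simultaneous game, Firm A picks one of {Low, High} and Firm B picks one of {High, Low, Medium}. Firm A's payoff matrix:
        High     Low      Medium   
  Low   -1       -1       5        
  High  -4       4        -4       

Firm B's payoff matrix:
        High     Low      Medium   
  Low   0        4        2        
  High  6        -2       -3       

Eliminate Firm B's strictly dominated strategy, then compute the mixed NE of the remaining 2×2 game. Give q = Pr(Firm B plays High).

Firm B's strategy Medium is strictly dominated by Low: 4 > 2 and -2 > -3. Eliminate Medium.
Set Firm A's expected payoff from Low equal to that from High:
  Firm A's payoff to Low: q·(-1) + (1−q)·(-1) = -1
  Firm A's payoff to High: q·(-4) + (1−q)·4 = -8q + 4
  -1 = -8q + 4  ⇒  8q = 5  ⇒  q = 5/8.

q = 5/8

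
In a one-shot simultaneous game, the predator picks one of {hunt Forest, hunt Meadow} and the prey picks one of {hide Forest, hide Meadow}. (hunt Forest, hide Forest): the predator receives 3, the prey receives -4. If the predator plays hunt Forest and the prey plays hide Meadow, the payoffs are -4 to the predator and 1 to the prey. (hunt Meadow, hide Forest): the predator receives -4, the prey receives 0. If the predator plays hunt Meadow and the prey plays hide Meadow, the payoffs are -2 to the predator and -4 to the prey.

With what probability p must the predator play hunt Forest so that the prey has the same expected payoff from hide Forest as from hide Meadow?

p = 4/9

The predator's mix must leave the prey indifferent between hide Forest and hide Meadow.
  the prey's payoff to hide Forest: p·(-4) + (1−p)·0 = -4p
  the prey's payoff to hide Meadow: p·1 + (1−p)·(-4) = 5p - 4
  -4p = 5p - 4  ⇒  -9p = -4  ⇒  p = 4/9.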